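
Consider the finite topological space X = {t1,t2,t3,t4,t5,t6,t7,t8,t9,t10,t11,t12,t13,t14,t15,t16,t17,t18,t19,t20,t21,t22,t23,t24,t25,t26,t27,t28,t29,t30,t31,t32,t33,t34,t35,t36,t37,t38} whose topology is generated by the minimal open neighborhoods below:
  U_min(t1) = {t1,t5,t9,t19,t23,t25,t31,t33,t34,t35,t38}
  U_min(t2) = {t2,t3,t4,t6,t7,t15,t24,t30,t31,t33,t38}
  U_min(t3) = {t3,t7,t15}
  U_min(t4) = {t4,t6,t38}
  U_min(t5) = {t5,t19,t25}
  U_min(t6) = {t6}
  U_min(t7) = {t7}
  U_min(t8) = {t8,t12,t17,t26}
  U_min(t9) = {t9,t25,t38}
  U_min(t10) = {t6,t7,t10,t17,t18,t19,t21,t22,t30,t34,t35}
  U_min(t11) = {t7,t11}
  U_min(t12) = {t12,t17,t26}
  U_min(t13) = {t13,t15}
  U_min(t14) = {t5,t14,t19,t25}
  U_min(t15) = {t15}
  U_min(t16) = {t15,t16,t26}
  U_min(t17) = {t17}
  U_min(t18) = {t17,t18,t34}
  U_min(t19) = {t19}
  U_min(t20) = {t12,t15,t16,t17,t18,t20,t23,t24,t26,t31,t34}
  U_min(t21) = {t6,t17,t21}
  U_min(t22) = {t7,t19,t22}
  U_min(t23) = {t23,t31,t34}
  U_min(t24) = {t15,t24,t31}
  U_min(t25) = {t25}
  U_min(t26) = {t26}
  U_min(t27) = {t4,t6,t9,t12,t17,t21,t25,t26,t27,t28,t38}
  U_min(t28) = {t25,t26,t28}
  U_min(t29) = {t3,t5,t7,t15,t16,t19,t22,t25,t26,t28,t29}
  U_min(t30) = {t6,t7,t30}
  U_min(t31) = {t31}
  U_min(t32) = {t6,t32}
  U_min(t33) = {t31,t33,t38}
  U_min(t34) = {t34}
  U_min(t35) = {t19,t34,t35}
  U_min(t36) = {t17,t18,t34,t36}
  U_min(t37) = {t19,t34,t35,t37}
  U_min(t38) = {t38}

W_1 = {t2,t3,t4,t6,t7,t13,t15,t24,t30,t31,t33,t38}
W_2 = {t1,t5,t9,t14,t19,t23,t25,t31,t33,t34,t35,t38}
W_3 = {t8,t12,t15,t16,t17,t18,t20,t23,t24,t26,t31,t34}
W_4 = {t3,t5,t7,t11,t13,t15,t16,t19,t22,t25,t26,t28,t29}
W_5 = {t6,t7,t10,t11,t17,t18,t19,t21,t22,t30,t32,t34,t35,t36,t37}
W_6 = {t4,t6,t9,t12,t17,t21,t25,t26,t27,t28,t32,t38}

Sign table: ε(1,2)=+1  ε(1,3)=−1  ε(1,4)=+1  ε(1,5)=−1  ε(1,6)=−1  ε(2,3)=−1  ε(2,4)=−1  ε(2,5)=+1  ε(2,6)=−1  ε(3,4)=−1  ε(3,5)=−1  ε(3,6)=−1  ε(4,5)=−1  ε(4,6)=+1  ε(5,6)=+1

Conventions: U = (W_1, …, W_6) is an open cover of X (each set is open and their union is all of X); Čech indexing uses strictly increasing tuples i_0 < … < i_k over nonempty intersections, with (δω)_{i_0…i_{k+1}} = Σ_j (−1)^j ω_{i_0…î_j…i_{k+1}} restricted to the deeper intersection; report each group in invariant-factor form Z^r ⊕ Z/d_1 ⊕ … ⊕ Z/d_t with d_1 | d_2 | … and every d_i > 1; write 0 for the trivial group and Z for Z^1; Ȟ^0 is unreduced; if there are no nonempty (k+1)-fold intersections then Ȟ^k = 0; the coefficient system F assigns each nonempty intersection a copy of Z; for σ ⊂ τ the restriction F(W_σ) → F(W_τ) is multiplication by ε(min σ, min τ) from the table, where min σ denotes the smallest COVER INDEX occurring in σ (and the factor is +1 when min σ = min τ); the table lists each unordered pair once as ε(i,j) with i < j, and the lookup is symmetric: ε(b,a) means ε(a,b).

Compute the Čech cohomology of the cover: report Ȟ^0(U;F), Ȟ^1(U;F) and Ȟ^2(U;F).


intersection data:
  W12={t31,t33,t38} W13={t15,t24,t31} W14={t3,t7,t13,t15} W15={t6,t7,t30} W16={t4,t6,t38} W23={t23,t31,t34} W24={t5,t19,t25} W25={t19,t34,t35} W26={t9,t25,t38} W34={t15,t16,t26} W35={t17,t18,t34} W36={t12,t17,t26} W45={t7,t11,t19,t22} W46={t25,t26,t28} W56={t6,t17,t21,t32}
  W123={t31} W126={t38} W134={t15} W145={t7} W156={t6} W235={t34} W245={t19} W246={t25} W346={t26} W356={t17}
C dims 6,15,10; δ0: rk 6, SNF 1^5·2; δ1: rk 9, SNF 1^9
Ȟ^0 = (6 − 6) − 0 = 0, so Ȟ^0 ≅ 0
Ȟ^1 = (15 − 9) − 6 = 0 plus torsion [2], so Ȟ^1 ≅ Z/2
Ȟ^2 = (10 − 0) − 9 = 1, so Ȟ^2 ≅ Z

Ȟ^0(U;F) ≅ 0, Ȟ^1(U;F) ≅ Z/2, Ȟ^2(U;F) ≅ Z


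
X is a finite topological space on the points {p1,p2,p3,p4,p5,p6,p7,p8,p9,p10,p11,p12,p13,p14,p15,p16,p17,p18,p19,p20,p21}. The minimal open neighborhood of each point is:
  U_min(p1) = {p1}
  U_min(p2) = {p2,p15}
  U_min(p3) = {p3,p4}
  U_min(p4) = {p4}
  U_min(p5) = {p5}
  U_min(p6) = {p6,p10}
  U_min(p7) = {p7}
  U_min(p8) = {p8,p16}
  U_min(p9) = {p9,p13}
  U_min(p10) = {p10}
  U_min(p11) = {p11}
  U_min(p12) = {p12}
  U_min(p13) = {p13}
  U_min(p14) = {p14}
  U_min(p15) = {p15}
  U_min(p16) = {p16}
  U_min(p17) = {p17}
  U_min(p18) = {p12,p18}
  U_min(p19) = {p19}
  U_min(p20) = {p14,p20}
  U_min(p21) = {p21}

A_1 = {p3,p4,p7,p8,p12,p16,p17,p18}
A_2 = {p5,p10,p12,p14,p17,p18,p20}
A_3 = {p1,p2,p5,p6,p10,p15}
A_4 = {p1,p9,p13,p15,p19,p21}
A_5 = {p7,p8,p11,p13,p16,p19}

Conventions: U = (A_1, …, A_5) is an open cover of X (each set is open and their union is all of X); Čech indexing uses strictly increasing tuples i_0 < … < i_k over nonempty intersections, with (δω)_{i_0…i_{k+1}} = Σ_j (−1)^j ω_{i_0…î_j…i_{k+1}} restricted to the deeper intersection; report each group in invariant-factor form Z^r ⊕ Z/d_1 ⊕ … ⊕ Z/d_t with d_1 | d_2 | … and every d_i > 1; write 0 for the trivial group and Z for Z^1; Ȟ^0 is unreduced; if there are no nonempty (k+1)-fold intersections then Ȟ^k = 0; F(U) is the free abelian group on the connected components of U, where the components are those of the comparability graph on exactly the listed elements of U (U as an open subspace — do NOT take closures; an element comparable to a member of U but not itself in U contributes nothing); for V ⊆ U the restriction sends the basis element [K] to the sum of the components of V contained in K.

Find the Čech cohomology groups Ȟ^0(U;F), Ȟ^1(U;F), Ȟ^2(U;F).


Ȟ^0 ≅ Z^14,  Ȟ^1 ≅ 0,  Ȟ^2 ≅ 0

nonempty overlaps:
  A12={p12,p17,p18} A15={p7,p8,p16} A23={p5,p10} A34={p1,p15} A45={p13,p19}
components per intersection:
  A1: {p3,p4} {p7} {p8,p16} {p12,p18} {p17}
  A2: {p5} {p10} {p12,p18} {p14,p20} {p17}
  A3: {p1} {p2,p15} {p5} {p6,p10}
  A4: {p1} {p9,p13} {p15} {p19} {p21}
  A5: {p7} {p8,p16} {p11} {p13} {p19}
  A12: {p12,p18} {p17}
  A15: {p7} {p8,p16}
  A23: {p5} {p10}
  A34: {p1} {p15}
  A45: {p13} {p19}
C dims 24,10; δ0: rk 10, SNF 1^10
degree 0: 24−10−0 = 14 → Ȟ^0 ≅ Z^14
degree 1: 10−0−10 = 0 → Ȟ^1 ≅ 0
degree 2: 0−0−0 = 0 → Ȟ^2 ≅ 0


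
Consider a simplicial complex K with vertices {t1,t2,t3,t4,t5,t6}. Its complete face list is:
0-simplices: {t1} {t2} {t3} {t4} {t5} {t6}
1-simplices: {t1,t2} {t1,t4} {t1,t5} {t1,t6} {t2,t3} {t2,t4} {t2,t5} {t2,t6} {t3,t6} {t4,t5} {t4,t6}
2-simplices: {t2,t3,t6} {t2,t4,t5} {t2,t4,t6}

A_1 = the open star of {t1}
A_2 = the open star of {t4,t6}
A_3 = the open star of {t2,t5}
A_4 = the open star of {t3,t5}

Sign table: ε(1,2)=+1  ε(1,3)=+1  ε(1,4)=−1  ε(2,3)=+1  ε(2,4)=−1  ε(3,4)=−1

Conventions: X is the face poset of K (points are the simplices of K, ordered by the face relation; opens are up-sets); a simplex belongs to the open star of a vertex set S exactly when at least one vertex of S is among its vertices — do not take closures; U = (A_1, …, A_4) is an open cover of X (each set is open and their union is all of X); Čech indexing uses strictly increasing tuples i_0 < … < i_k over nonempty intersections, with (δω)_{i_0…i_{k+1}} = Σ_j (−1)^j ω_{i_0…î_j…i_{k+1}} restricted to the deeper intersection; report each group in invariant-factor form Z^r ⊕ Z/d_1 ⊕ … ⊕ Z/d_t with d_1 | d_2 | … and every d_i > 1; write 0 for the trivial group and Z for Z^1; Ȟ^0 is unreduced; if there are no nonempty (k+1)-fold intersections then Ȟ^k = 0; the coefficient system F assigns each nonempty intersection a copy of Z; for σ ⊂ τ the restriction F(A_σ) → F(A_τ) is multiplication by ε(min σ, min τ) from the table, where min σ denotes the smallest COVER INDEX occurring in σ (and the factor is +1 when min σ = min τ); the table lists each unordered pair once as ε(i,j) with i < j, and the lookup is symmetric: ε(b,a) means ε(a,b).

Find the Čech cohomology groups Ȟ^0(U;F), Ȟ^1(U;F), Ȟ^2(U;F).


nonempty intersections:
  A1={{t1},{t1,t2},{t1,t4},{t1,t5},{t1,t6}} A2={{t4},{t6},{t1,t4},{t1,t6},{t2,t4},{t2,t6},{t3,t6},{t4,t5},{t4,t6},{t2,t3,t6},{t2,t4,t5},{t2,t4,t6}} A3={{t2},{t5},{t1,t2},{t1,t5},{t2,t3},{t2,t4},{t2,t5},{t2,t6},{t4,t5},{t2,t3,t6},{t2,t4,t5},{t2,t4,t6}} A4={{t3},{t5},{t1,t5},{t2,t3},{t2,t5},{t3,t6},{t4,t5},{t2,t3,t6},{t2,t4,t5}}
  A12={{t1,t4},{t1,t6}} A13={{t1,t2},{t1,t5}} A14={{t1,t5}} A23={{t2,t4},{t2,t6},{t4,t5},{t2,t3,t6},{t2,t4,t5},{t2,t4,t6}} A24={{t3,t6},{t4,t5},{t2,t3,t6},{t2,t4,t5}} A34={{t5},{t1,t5},{t2,t3},{t2,t5},{t4,t5},{t2,t3,t6},{t2,t4,t5}}
  A134={{t1,t5}} A234={{t4,t5},{t2,t3,t6},{t2,t4,t5}}
C dims 4,6,2; δ0: rk 3, SNF 1^3; δ1: rk 2, SNF 1^2
Ȟ^0: (4−3)−0=1 ⇒ Z
Ȟ^1: (6−2)−3=1 ⇒ Z
Ȟ^2: (2−0)−2=0 ⇒ 0

Ȟ^0(U;F) ≅ Z; Ȟ^1(U;F) ≅ Z; Ȟ^2(U;F) ≅ 0


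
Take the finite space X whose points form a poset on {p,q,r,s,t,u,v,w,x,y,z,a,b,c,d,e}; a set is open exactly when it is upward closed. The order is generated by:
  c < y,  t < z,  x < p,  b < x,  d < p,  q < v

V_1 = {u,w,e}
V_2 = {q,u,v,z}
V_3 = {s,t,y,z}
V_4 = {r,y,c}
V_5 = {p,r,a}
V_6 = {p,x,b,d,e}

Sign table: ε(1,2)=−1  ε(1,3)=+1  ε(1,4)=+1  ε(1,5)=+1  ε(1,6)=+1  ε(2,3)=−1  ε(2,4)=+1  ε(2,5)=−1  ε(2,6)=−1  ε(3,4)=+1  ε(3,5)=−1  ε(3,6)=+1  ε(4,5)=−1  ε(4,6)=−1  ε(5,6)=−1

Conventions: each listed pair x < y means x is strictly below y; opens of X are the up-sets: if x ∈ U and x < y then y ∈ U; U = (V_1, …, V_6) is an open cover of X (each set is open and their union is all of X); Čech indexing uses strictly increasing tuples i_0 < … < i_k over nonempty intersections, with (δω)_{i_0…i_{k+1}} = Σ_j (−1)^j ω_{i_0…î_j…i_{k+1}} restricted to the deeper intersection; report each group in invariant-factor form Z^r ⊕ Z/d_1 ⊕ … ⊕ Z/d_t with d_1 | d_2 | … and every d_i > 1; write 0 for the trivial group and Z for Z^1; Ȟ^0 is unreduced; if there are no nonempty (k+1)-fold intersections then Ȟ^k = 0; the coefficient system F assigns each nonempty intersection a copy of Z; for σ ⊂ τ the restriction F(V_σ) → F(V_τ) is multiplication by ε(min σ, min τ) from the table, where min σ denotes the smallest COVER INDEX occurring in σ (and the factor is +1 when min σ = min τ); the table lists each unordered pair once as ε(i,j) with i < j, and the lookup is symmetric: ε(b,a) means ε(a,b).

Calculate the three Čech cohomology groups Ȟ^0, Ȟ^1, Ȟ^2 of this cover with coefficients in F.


nerve simplices:
  V12={u} V16={e} V23={z} V34={y} V45={r} V56={p}
C dims 6,6; δ0: rk 5, SNF 1^5
degree 0: 6−5−0 = 1 → Ȟ^0 ≅ Z
degree 1: 6−0−5 = 1 → Ȟ^1 ≅ Z
degree 2: 0−0−0 = 0 → Ȟ^2 ≅ 0

Ȟ^0(U;F) ≅ Z; Ȟ^1(U;F) ≅ Z; Ȟ^2(U;F) ≅ 0


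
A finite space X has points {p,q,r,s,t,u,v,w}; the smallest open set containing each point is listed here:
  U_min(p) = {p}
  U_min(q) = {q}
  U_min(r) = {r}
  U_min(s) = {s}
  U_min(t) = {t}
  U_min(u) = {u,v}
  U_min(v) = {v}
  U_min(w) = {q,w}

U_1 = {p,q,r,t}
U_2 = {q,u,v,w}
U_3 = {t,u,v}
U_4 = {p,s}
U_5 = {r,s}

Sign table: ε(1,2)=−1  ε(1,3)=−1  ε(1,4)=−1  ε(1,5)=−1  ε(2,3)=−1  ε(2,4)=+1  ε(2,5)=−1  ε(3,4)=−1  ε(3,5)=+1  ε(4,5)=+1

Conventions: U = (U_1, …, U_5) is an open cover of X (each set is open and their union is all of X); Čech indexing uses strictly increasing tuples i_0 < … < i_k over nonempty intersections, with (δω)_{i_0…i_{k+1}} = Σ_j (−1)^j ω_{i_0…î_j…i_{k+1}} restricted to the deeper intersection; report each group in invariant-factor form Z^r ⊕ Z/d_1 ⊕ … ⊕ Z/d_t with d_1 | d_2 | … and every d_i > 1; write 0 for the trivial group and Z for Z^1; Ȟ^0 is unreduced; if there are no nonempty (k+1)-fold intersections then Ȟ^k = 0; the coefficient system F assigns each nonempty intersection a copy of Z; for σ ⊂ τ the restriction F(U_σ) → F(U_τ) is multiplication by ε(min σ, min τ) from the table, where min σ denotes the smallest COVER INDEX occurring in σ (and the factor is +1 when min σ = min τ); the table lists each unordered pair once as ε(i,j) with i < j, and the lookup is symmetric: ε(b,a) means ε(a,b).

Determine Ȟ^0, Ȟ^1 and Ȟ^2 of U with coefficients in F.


Ȟ^0(U;F) ≅ 0,  Ȟ^1(U;F) ≅ Z ⊕ Z/2,  Ȟ^2(U;F) ≅ 0

nerve of the cover:
  U12={q} U13={t} U14={p} U15={r} U23={u,v} U45={s}
C dims 5,6; δ0: rk 5, SNF 1^4·2
Ȟ^0 = (5 − 5) − 0 = 0, so Ȟ^0 ≅ 0
Ȟ^1 = (6 − 0) − 5 = 1 plus torsion [2], so Ȟ^1 ≅ Z ⊕ Z/2
Ȟ^2 = (0 − 0) − 0 = 0, so Ȟ^2 ≅ 0


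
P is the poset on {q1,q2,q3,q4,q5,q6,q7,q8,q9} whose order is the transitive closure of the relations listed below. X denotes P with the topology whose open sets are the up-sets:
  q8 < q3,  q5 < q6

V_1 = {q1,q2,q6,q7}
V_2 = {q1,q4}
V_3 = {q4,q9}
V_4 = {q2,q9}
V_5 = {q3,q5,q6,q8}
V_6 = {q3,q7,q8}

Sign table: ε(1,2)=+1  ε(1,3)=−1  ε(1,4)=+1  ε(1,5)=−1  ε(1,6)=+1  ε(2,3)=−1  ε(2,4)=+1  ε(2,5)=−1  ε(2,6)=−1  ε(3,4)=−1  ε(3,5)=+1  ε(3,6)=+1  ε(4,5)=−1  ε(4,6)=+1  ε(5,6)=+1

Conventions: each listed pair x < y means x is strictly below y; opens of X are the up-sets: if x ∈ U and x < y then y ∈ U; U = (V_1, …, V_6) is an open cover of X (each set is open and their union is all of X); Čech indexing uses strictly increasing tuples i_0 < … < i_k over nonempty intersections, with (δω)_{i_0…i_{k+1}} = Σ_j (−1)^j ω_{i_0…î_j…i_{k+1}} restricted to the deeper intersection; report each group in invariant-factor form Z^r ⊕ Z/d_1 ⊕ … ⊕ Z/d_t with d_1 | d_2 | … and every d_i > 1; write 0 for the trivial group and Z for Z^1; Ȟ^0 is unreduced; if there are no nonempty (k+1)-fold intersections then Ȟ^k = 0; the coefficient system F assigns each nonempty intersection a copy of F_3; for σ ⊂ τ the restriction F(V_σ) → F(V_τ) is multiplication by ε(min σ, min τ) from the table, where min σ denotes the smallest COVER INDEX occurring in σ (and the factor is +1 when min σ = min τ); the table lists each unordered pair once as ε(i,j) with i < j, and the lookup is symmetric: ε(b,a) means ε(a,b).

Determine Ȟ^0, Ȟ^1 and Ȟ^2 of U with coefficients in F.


Ȟ^0 = 0; Ȟ^1 = Z/3; Ȟ^2 = 0

nonempty intersections:
  V12={q1} V14={q2} V15={q6} V16={q7} V23={q4} V34={q9} V56={q3,q8}
C dims 6,7; δ0: rk_F3 6
Ȟ^0: (6−6)−0=0 ⇒ 0
Ȟ^1: (7−0)−6=1 ⇒ Z/3
Ȟ^2: (0−0)−0=0 ⇒ 0


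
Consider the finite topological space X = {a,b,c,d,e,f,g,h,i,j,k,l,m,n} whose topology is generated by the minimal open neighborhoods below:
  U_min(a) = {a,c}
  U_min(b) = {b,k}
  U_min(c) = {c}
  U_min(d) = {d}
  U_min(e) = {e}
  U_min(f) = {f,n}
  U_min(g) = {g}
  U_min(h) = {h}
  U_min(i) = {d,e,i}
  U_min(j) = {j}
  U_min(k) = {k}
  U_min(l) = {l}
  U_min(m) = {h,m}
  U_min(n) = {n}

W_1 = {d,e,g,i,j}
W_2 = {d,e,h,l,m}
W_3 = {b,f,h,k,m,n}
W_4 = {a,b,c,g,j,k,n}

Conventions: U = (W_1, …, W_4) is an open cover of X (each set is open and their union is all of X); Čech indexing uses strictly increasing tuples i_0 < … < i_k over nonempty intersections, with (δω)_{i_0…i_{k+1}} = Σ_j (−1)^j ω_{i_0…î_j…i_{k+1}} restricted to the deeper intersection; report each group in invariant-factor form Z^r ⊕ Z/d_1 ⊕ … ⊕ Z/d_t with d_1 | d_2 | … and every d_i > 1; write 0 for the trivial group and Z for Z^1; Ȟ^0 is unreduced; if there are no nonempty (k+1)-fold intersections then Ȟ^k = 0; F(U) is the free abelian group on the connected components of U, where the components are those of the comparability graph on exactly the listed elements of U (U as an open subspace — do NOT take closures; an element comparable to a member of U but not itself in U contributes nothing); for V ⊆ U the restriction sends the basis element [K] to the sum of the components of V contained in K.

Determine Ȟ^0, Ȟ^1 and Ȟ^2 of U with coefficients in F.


nerve simplices:
  W12={d,e} W14={g,j} W23={h,m} W34={b,k,n}
components per intersection:
  W1: {d,e,i} {g} {j}
  W2: {d} {e} {h,m} {l}
  W3: {b,k} {f,n} {h,m}
  W4: {a,c} {b,k} {g} {j} {n}
  W12: {d} {e}
  W14: {g} {j}
  W23: {h,m}
  W34: {b,k} {n}
C dims 15,7; δ0: rk 7, SNF 1^7
degree 0: 15−7−0 = 8 → Ȟ^0 ≅ Z^8
degree 1: 7−0−7 = 0 → Ȟ^1 ≅ 0
degree 2: 0−0−0 = 0 → Ȟ^2 ≅ 0

Ȟ^0 ≅ Z^8, Ȟ^1 ≅ 0, Ȟ^2 ≅ 0


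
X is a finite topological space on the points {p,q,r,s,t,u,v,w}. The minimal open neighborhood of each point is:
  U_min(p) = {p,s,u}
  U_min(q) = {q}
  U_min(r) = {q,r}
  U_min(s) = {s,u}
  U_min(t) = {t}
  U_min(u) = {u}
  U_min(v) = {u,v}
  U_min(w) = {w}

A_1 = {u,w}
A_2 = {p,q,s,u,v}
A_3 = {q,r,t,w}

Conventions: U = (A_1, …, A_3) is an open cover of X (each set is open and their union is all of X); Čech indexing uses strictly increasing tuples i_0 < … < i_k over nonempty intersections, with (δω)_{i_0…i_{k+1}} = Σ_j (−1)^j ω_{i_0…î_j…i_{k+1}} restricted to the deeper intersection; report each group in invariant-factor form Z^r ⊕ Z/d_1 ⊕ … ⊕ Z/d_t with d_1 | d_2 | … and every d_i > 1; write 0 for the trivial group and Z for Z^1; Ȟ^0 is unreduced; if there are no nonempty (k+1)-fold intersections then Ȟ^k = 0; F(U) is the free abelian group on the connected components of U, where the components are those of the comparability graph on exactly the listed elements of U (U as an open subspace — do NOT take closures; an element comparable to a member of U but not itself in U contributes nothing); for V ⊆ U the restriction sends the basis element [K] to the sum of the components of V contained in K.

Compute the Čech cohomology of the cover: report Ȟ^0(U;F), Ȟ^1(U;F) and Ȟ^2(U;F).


Ȟ^0 ≅ Z^4, Ȟ^1 ≅ 0, Ȟ^2 ≅ 0

nonempty intersections:
  A12={u} A13={w} A23={q}
components per intersection:
  A1: {u} {w}
  A2: {p,s,u,v} {q}
  A3: {q,r} {t} {w}
  A12: {u}
  A13: {w}
  A23: {q}
C dims 7,3; δ0: rk 3, SNF 1^3
Ȟ^0: (7−3)−0=4 ⇒ Z^4
Ȟ^1: (3−0)−3=0 ⇒ 0
Ȟ^2: (0−0)−0=0 ⇒ 0


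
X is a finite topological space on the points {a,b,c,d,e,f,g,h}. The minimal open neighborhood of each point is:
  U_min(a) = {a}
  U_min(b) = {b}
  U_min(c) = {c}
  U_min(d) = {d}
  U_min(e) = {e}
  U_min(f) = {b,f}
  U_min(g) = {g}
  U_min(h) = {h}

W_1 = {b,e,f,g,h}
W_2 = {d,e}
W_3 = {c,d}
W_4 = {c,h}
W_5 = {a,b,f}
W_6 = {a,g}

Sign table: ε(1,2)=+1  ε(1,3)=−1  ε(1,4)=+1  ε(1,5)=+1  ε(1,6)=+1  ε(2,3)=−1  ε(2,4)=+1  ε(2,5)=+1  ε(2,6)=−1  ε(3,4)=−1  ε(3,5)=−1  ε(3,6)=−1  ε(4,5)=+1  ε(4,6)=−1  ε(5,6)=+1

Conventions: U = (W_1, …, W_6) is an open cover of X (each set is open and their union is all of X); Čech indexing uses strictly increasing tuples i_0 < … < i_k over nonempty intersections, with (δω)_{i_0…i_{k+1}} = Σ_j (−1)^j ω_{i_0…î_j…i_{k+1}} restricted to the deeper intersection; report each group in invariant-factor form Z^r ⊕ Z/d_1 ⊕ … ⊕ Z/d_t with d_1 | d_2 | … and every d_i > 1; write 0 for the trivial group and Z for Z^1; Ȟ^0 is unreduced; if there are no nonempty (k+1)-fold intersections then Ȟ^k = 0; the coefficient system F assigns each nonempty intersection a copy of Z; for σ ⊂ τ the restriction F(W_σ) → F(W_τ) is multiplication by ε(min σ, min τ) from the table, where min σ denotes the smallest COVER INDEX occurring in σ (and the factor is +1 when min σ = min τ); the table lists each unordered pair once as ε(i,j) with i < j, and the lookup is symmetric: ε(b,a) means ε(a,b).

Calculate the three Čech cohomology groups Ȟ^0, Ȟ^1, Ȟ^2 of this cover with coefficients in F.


Ȟ^0 = Z, Ȟ^1 = Z^2 and Ȟ^2 = 0

nonempty overlaps:
  W12={e} W14={h} W15={b,f} W16={g} W23={d} W34={c} W56={a}
C dims 6,7; δ0: rk 5, SNF 1^5
degree 0: 6−5−0 = 1 → Ȟ^0 ≅ Z
degree 1: 7−0−5 = 2 → Ȟ^1 ≅ Z^2
degree 2: 0−0−0 = 0 → Ȟ^2 ≅ 0


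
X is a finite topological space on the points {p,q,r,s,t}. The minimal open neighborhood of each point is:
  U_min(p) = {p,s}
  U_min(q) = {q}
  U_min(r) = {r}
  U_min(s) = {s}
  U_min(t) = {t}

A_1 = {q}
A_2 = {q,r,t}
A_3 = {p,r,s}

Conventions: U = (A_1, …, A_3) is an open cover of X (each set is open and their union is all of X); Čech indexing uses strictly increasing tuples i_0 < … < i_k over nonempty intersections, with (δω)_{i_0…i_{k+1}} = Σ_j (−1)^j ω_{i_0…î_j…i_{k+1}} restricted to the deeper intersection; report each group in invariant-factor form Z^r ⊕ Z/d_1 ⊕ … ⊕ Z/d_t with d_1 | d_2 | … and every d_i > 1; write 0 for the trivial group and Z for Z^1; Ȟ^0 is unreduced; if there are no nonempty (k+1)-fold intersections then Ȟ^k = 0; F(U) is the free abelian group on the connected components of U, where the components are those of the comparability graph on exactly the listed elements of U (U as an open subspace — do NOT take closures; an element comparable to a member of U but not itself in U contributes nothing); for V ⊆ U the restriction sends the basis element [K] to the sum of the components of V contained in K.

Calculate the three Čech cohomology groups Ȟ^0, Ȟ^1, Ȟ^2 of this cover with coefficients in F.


nerve simplices:
  A12={q} A23={r}
components per intersection:
  A1: {q}
  A2: {q} {r} {t}
  A3: {p,s} {r}
  A12: {q}
  A23: {r}
C dims 6,2; δ0: rk 2, SNF 1^2
degree 0: 6−2−0 = 4 → Ȟ^0 ≅ Z^4
degree 1: 2−0−2 = 0 → Ȟ^1 ≅ 0
degree 2: 0−0−0 = 0 → Ȟ^2 ≅ 0

Ȟ^0 = Z^4, Ȟ^1 = 0, Ȟ^2 = 0


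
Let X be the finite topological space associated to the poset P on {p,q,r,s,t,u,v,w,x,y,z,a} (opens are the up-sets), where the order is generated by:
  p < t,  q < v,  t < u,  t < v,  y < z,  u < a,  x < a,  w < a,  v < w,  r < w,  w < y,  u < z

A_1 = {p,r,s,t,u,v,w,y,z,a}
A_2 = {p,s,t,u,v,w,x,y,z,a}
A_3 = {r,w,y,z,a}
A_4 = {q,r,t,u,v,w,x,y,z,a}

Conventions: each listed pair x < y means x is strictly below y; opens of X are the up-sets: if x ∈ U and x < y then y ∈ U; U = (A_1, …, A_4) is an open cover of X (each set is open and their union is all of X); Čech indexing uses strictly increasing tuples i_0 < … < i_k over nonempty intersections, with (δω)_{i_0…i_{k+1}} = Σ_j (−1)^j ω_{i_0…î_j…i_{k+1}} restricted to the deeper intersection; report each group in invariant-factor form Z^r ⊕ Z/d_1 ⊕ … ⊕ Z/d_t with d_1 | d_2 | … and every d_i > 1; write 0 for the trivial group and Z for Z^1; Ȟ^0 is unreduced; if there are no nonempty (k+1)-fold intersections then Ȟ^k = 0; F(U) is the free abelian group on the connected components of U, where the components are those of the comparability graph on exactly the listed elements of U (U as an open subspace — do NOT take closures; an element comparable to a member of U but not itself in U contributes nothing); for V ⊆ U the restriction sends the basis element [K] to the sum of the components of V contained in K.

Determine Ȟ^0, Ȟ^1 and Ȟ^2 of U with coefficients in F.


Ȟ^0 = Z^2, Ȟ^1 = 0 and Ȟ^2 = 0

nonempty intersections:
  A12={p,s,t,u,v,w,y,z,a} A13={r,w,y,z,a} A14={r,t,u,v,w,y,z,a} A23={w,y,z,a} A24={t,u,v,w,x,y,z,a} A34={r,w,y,z,a}
  A123={w,y,z,a} A124={t,u,v,w,y,z,a} A134={r,w,y,z,a} A234={w,y,z,a}
  A1234={w,y,z,a}
components per intersection:
  A1: {p,r,t,u,v,w,y,z,a} {s}
  A2: {p,t,u,v,w,x,y,z,a} {s}
  A3: {r,w,y,z,a}
  A4: {q,r,t,u,v,w,x,y,z,a}
  A12: {p,t,u,v,w,y,z,a} {s}
  A13: {r,w,y,z,a}
  A14: {r,t,u,v,w,y,z,a}
  A23: {w,y,z,a}
  A24: {t,u,v,w,x,y,z,a}
  A34: {r,w,y,z,a}
  A123: {w,y,z,a}
  A124: {t,u,v,w,y,z,a}
  A134: {r,w,y,z,a}
  A234: {w,y,z,a}
  A1234: {w,y,z,a}
C dims 6,7,4,1; δ0: rk 4, SNF 1^4; δ1: rk 3, SNF 1^3; δ2: rk 1, SNF 1^1
Ȟ^0: (6−4)−0=2 ⇒ Z^2
Ȟ^1: (7−3)−4=0 ⇒ 0
Ȟ^2: (4−1)−3=0 ⇒ 0


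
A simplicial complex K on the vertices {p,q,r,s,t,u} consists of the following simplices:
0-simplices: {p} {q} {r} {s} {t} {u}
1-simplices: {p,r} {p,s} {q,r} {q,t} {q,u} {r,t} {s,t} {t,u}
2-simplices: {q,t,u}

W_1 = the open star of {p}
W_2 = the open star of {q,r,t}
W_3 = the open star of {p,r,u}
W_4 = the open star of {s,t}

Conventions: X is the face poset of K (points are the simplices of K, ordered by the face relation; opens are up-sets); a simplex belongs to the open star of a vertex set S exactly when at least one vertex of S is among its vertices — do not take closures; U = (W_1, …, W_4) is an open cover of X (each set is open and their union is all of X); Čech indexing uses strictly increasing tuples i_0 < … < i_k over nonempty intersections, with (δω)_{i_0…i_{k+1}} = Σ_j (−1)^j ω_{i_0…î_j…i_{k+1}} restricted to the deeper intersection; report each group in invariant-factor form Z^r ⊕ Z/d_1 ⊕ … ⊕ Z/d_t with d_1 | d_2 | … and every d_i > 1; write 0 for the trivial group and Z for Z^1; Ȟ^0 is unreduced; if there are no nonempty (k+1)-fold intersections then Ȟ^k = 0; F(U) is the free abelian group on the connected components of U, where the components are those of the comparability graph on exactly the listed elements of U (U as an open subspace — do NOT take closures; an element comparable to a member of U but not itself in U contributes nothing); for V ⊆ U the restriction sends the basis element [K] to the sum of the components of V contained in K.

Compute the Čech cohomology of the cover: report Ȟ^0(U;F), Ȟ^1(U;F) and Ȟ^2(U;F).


Ȟ^0 ≅ Z, Ȟ^1 ≅ Z, Ȟ^2 ≅ 0

nerve of the cover:
  W1={{p},{p,r},{p,s}} W2={{q},{r},{t},{p,r},{q,r},{q,t},{q,u},{r,t},{s,t},{t,u},{q,t,u}} W3={{p},{r},{u},{p,r},{p,s},{q,r},{q,u},{r,t},{t,u},{q,t,u}} W4={{s},{t},{p,s},{q,t},{r,t},{s,t},{t,u},{q,t,u}}
  W12={{p,r}} W13={{p},{p,r},{p,s}} W14={{p,s}} W23={{r},{p,r},{q,r},{q,u},{r,t},{t,u},{q,t,u}} W24={{t},{q,t},{r,t},{s,t},{t,u},{q,t,u}} W34={{p,s},{r,t},{t,u},{q,t,u}}
  W123={{p,r}} W134={{p,s}} W234={{r,t},{t,u},{q,t,u}}
components per intersection:
  W1: {{p},{p,r},{p,s}}
  W2: {{q},{r},{t},{p,r},{q,r},{q,t},{q,u},{r,t},{s,t},{t,u},{q,t,u}}
  W3: {{p},{r},{p,r},{p,s},{q,r},{r,t}} {{u},{q,u},{t,u},{q,t,u}}
  W4: {{s},{t},{p,s},{q,t},{r,t},{s,t},{t,u},{q,t,u}}
  W12: {{p,r}}
  W13: {{p},{p,r},{p,s}}
  W14: {{p,s}}
  W23: {{r},{p,r},{q,r},{r,t}} {{q,u},{t,u},{q,t,u}}
  W24: {{t},{q,t},{r,t},{s,t},{t,u},{q,t,u}}
  W34: {{p,s}} {{r,t}} {{t,u},{q,t,u}}
  W123: {{p,r}}
  W134: {{p,s}}
  W234: {{r,t}} {{t,u},{q,t,u}}
C dims 5,9,4; δ0: rk 4, SNF 1^4; δ1: rk 4, SNF 1^4
Ȟ^0 = (5 − 4) − 0 = 1, so Ȟ^0 ≅ Z
Ȟ^1 = (9 − 4) − 4 = 1, so Ȟ^1 ≅ Z
Ȟ^2 = (4 − 0) − 4 = 0, so Ȟ^2 ≅ 0


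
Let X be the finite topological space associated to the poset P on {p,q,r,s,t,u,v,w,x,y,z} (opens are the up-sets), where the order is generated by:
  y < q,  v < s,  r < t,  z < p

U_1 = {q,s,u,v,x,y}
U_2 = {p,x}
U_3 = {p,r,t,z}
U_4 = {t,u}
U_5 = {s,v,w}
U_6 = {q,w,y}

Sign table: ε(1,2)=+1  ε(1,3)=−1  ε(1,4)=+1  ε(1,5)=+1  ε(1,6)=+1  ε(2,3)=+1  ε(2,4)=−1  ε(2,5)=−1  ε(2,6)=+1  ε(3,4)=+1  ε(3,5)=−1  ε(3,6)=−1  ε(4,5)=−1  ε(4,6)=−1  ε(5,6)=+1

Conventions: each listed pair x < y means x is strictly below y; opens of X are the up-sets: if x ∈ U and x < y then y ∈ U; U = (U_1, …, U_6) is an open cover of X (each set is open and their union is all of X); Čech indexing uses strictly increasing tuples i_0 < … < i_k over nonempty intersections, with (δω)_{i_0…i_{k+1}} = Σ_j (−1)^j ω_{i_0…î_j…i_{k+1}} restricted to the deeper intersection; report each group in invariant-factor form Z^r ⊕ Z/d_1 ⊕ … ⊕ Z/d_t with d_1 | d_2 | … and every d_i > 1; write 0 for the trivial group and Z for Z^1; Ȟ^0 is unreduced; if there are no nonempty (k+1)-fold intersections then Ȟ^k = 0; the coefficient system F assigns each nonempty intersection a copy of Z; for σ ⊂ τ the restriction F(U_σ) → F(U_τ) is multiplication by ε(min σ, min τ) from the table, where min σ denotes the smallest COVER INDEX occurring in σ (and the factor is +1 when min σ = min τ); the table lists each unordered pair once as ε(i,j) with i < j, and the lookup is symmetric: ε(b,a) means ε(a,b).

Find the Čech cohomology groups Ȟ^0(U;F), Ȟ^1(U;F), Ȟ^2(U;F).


nerve simplices:
  U12={x} U14={u} U15={s,v} U16={q,y} U23={p} U34={t} U56={w}
C dims 6,7; δ0: rk 5, SNF 1^5
degree 0: 6−5−0 = 1 → Ȟ^0 ≅ Z
degree 1: 7−0−5 = 2 → Ȟ^1 ≅ Z^2
degree 2: 0−0−0 = 0 → Ȟ^2 ≅ 0

Ȟ^0(U;F) ≅ Z; Ȟ^1(U;F) ≅ Z^2; Ȟ^2(U;F) ≅ 0


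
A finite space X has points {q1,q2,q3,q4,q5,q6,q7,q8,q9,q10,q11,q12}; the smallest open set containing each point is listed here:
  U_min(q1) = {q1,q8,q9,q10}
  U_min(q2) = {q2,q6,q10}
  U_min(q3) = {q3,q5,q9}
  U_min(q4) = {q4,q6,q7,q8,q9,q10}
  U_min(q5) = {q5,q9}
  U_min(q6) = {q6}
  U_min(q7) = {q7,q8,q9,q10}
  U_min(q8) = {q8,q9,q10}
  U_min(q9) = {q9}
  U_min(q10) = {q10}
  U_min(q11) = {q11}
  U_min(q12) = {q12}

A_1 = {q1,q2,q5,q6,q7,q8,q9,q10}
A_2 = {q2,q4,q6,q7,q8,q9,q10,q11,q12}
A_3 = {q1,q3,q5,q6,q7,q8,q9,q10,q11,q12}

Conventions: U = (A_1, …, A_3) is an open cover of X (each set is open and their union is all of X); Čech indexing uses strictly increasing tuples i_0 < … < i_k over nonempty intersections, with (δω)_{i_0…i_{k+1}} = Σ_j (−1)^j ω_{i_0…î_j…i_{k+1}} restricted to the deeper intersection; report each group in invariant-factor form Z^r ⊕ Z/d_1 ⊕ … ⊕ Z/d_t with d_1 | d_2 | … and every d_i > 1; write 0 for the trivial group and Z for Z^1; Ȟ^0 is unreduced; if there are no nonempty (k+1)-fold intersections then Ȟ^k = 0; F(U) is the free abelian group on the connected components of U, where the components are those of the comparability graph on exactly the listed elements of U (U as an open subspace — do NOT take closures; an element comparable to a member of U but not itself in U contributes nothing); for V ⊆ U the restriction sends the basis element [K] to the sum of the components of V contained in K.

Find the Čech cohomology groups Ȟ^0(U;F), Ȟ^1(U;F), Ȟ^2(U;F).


nerve of the cover:
  A12={q2,q6,q7,q8,q9,q10} A13={q1,q5,q6,q7,q8,q9,q10} A23={q6,q7,q8,q9,q10,q11,q12}
  A123={q6,q7,q8,q9,q10}
components per intersection:
  A1: {q1,q2,q5,q6,q7,q8,q9,q10}
  A2: {q2,q4,q6,q7,q8,q9,q10} {q11} {q12}
  A3: {q1,q3,q5,q7,q8,q9,q10} {q6} {q11} {q12}
  A12: {q2,q6,q7,q8,q9,q10}
  A13: {q1,q5,q7,q8,q9,q10} {q6}
  A23: {q6} {q7,q8,q9,q10} {q11} {q12}
  A123: {q6} {q7,q8,q9,q10}
C dims 8,7,2; δ0: rk 5, SNF 1^5; δ1: rk 2, SNF 1^2
Ȟ^0 = (8 − 5) − 0 = 3, so Ȟ^0 ≅ Z^3
Ȟ^1 = (7 − 2) − 5 = 0, so Ȟ^1 ≅ 0
Ȟ^2 = (2 − 0) − 2 = 0, so Ȟ^2 ≅ 0

Ȟ^0(U;F) ≅ Z^3, Ȟ^1(U;F) ≅ 0, Ȟ^2(U;F) ≅ 0


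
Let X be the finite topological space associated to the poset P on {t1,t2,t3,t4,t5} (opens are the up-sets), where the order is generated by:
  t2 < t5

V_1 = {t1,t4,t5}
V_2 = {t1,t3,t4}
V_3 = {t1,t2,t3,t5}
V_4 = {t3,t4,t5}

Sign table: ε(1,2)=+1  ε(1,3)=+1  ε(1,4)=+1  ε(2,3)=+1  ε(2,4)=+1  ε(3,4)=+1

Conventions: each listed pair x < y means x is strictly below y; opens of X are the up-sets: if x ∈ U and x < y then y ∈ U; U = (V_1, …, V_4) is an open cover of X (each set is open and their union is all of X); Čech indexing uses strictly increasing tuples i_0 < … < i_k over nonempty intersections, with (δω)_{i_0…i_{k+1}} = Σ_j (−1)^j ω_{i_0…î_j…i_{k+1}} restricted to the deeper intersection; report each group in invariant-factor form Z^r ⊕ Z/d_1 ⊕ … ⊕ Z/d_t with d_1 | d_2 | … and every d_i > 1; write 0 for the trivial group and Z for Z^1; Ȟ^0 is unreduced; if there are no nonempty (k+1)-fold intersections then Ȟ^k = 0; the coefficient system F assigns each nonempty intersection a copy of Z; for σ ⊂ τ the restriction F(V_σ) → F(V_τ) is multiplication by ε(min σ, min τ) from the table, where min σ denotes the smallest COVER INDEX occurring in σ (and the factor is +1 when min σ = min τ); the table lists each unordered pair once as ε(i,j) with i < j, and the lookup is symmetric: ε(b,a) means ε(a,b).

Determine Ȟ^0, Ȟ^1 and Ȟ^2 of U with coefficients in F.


Ȟ^0 ≅ Z; Ȟ^1 ≅ 0; Ȟ^2 ≅ Z

cover nerve:
  V12={t1,t4} V13={t1,t5} V14={t4,t5} V23={t1,t3} V24={t3,t4} V34={t3,t5}
  V123={t1} V124={t4} V134={t5} V234={t3}
C dims 4,6,4; δ0: rk 3, SNF 1^3; δ1: rk 3, SNF 1^3
Ȟ^0: (4−3)−0=1 ⇒ Z
Ȟ^1: (6−3)−3=0 ⇒ 0
Ȟ^2: (4−0)−3=1 ⇒ Z


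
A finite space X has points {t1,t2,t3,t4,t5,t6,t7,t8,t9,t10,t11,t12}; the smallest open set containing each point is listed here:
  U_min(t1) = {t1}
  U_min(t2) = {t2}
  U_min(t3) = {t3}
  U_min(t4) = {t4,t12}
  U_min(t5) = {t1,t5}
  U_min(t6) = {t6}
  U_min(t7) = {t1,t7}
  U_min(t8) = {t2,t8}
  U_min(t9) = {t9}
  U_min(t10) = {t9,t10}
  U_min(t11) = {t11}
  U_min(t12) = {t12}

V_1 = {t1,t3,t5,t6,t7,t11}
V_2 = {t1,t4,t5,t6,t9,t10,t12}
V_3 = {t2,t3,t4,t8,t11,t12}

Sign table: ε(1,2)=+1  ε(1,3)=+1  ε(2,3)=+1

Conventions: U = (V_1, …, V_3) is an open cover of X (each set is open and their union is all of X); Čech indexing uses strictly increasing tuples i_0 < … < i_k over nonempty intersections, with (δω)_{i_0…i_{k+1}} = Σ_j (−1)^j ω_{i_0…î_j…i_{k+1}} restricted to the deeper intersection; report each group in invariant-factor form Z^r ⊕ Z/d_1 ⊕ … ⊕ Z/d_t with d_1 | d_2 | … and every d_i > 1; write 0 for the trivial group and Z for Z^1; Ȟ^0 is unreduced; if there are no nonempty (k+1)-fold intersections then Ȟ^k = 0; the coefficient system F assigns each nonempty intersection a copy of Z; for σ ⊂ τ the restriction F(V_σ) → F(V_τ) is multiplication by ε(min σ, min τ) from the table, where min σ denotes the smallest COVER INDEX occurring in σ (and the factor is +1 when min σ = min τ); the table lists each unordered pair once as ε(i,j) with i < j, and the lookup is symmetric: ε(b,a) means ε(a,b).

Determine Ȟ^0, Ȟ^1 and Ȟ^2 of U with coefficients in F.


Ȟ^0 = Z, Ȟ^1 = Z, Ȟ^2 = 0

nerve of the cover:
  V12={t1,t5,t6} V13={t3,t11} V23={t4,t12}
C dims 3,3; δ0: rk 2, SNF 1^2
Ȟ^0 = (3 − 2) − 0 = 1, so Ȟ^0 ≅ Z
Ȟ^1 = (3 − 0) − 2 = 1, so Ȟ^1 ≅ Z
Ȟ^2 = (0 − 0) − 0 = 0, so Ȟ^2 ≅ 0


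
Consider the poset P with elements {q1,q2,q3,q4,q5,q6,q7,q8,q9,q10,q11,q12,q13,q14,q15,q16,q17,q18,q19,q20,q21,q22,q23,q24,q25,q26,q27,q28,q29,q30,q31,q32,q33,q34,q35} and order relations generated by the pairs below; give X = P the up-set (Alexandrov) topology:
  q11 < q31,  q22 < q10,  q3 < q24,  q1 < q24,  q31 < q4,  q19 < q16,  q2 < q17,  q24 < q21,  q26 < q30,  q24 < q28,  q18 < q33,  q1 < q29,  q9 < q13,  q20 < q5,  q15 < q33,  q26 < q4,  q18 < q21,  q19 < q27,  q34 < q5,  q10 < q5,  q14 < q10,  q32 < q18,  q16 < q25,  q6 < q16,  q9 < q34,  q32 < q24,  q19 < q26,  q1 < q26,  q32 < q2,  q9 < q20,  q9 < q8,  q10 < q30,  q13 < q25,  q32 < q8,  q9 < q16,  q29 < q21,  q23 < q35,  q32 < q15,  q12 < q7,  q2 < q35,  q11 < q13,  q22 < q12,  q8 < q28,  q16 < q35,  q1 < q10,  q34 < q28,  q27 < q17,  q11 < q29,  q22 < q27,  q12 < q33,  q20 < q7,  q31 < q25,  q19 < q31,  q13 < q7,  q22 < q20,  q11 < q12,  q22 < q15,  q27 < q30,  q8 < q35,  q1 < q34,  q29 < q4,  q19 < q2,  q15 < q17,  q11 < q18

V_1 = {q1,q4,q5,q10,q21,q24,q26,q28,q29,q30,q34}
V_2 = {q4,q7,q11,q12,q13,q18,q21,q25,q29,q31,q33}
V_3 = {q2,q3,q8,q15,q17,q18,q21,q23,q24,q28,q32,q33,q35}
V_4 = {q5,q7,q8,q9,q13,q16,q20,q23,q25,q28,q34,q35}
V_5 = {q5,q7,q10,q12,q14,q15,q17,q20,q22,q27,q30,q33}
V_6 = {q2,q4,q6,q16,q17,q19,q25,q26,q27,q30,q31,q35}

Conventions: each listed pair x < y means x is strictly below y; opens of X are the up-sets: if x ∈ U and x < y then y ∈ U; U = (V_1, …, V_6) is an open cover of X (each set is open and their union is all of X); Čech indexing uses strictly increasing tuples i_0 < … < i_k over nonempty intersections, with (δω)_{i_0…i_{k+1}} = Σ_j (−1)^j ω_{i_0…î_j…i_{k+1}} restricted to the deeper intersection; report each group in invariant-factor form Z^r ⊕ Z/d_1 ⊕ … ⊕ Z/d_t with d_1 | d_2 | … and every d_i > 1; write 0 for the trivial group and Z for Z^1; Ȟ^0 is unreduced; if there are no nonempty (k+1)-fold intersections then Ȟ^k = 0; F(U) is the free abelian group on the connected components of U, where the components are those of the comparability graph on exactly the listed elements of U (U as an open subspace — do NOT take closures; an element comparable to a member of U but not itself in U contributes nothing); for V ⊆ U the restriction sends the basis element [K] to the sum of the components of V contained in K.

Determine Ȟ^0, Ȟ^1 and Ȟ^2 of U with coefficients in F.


intersection data:
  V12={q4,q21,q29} V13={q21,q24,q28} V14={q5,q28,q34} V15={q5,q10,q30} V16={q4,q26,q30} V23={q18,q21,q33} V24={q7,q13,q25} V25={q7,q12,q33} V26={q4,q25,q31} V34={q8,q23,q28,q35} V35={q15,q17,q33} V36={q2,q17,q35} V45={q5,q7,q20} V46={q16,q25,q35} V56={q17,q27,q30}
  V123={q21} V126={q4} V134={q28} V145={q5} V156={q30} V235={q33} V245={q7} V246={q25} V346={q35} V356={q17}
components per intersection:
  V1: {q1,q4,q5,q10,q21,q24,q26,q28,q29,q30,q34}
  V2: {q4,q7,q11,q12,q13,q18,q21,q25,q29,q31,q33}
  V3: {q2,q3,q8,q15,q17,q18,q21,q23,q24,q28,q32,q33,q35}
  V4: {q5,q7,q8,q9,q13,q16,q20,q23,q25,q28,q34,q35}
  V5: {q5,q7,q10,q12,q14,q15,q17,q20,q22,q27,q30,q33}
  V6: {q2,q4,q6,q16,q17,q19,q25,q26,q27,q30,q31,q35}
  V12: {q4,q21,q29}
  V13: {q21,q24,q28}
  V14: {q5,q28,q34}
  V15: {q5,q10,q30}
  V16: {q4,q26,q30}
  V23: {q18,q21,q33}
  V24: {q7,q13,q25}
  V25: {q7,q12,q33}
  V26: {q4,q25,q31}
  V34: {q8,q23,q28,q35}
  V35: {q15,q17,q33}
  V36: {q2,q17,q35}
  V45: {q5,q7,q20}
  V46: {q16,q25,q35}
  V56: {q17,q27,q30}
  V123: {q21}
  V126: {q4}
  V134: {q28}
  V145: {q5}
  V156: {q30}
  V235: {q33}
  V245: {q7}
  V246: {q25}
  V346: {q35}
  V356: {q17}
C dims 6,15,10; δ0: rk 5, SNF 1^5; δ1: rk 10, SNF 1^9·2
Ȟ^0 = (6 − 5) − 0 = 1, so Ȟ^0 ≅ Z
Ȟ^1 = (15 − 10) − 5 = 0, so Ȟ^1 ≅ 0
Ȟ^2 = (10 − 0) − 10 = 0 plus torsion [2], so Ȟ^2 ≅ Z/2

Ȟ^0(U;F) ≅ Z, Ȟ^1(U;F) ≅ 0 and Ȟ^2(U;F) ≅ Z/2


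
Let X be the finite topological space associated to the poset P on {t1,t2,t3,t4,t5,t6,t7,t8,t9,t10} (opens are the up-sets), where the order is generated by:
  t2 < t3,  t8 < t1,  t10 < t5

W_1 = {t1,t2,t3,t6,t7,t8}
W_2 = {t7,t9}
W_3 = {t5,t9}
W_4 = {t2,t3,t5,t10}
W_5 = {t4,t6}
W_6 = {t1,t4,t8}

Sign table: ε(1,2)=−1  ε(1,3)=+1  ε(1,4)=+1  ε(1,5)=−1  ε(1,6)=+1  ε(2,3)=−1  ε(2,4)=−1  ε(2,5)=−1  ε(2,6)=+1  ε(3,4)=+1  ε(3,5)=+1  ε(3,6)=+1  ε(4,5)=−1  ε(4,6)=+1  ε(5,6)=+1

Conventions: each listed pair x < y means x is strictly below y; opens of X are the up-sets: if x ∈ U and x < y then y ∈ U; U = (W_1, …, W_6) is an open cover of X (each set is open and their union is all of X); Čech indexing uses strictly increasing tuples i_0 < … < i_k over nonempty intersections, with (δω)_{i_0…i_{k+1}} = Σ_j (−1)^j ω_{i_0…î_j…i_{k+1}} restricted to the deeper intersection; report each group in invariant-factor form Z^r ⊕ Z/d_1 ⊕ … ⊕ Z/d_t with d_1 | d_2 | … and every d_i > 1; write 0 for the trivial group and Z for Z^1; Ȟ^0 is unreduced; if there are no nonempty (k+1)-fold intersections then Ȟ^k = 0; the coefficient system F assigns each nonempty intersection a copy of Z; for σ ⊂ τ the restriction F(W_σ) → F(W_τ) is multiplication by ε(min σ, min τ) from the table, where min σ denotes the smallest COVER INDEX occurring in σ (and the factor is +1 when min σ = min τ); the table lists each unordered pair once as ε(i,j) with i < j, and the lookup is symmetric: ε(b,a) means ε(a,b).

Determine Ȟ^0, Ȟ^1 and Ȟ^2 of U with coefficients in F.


Ȟ^0 = 0, Ȟ^1 = Z ⊕ Z/2 and Ȟ^2 = 0

nonempty intersections:
  W12={t7} W14={t2,t3} W15={t6} W16={t1,t8} W23={t9} W34={t5} W56={t4}
C dims 6,7; δ0: rk 6, SNF 1^5·2
Ȟ^0: (6−6)−0=0 ⇒ 0
Ȟ^1: (7−0)−6=1 plus torsion [2] ⇒ Z ⊕ Z/2
Ȟ^2: (0−0)−0=0 ⇒ 0


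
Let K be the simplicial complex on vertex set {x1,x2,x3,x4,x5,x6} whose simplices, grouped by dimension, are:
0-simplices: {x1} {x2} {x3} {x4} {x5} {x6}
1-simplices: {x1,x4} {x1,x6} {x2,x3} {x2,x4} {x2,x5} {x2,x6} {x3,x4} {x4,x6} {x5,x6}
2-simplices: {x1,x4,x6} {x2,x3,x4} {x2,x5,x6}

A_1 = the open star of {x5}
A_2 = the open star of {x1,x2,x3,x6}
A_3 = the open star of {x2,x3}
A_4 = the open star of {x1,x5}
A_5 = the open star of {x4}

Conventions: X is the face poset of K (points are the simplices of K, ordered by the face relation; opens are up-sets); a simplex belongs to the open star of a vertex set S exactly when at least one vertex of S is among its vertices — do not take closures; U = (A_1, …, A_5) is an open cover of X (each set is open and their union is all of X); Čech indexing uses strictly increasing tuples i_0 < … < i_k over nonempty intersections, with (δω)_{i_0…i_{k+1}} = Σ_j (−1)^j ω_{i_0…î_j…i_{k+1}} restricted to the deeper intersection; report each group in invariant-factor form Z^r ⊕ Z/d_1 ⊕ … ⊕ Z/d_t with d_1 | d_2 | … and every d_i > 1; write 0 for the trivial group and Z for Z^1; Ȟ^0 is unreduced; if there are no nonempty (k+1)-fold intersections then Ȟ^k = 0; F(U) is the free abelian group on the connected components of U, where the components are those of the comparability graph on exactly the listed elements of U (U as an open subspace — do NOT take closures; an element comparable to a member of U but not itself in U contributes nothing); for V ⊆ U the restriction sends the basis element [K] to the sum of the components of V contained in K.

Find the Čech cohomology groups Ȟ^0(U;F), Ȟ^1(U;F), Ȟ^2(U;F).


nonempty intersections:
  A1={{x5},{x2,x5},{x5,x6},{x2,x5,x6}} A2={{x1},{x2},{x3},{x6},{x1,x4},{x1,x6},{x2,x3},{x2,x4},{x2,x5},{x2,x6},{x3,x4},{x4,x6},{x5,x6},{x1,x4,x6},{x2,x3,x4},{x2,x5,x6}} A3={{x2},{x3},{x2,x3},{x2,x4},{x2,x5},{x2,x6},{x3,x4},{x2,x3,x4},{x2,x5,x6}} A4={{x1},{x5},{x1,x4},{x1,x6},{x2,x5},{x5,x6},{x1,x4,x6},{x2,x5,x6}} A5={{x4},{x1,x4},{x2,x4},{x3,x4},{x4,x6},{x1,x4,x6},{x2,x3,x4}}
  A12={{x2,x5},{x5,x6},{x2,x5,x6}} A13={{x2,x5},{x2,x5,x6}} A14={{x5},{x2,x5},{x5,x6},{x2,x5,x6}} A23={{x2},{x3},{x2,x3},{x2,x4},{x2,x5},{x2,x6},{x3,x4},{x2,x3,x4},{x2,x5,x6}} A24={{x1},{x1,x4},{x1,x6},{x2,x5},{x5,x6},{x1,x4,x6},{x2,x5,x6}} A25={{x1,x4},{x2,x4},{x3,x4},{x4,x6},{x1,x4,x6},{x2,x3,x4}} A34={{x2,x5},{x2,x5,x6}} A35={{x2,x4},{x3,x4},{x2,x3,x4}} A45={{x1,x4},{x1,x4,x6}}
  A123={{x2,x5},{x2,x5,x6}} A124={{x2,x5},{x5,x6},{x2,x5,x6}} A134={{x2,x5},{x2,x5,x6}} A234={{x2,x5},{x2,x5,x6}} A235={{x2,x4},{x3,x4},{x2,x3,x4}} A245={{x1,x4},{x1,x4,x6}}
  A1234={{x2,x5},{x2,x5,x6}}
components per intersection:
  A1: {{x5},{x2,x5},{x5,x6},{x2,x5,x6}}
  A2: {{x1},{x2},{x3},{x6},{x1,x4},{x1,x6},{x2,x3},{x2,x4},{x2,x5},{x2,x6},{x3,x4},{x4,x6},{x5,x6},{x1,x4,x6},{x2,x3,x4},{x2,x5,x6}}
  A3: {{x2},{x3},{x2,x3},{x2,x4},{x2,x5},{x2,x6},{x3,x4},{x2,x3,x4},{x2,x5,x6}}
  A4: {{x1},{x1,x4},{x1,x6},{x1,x4,x6}} {{x5},{x2,x5},{x5,x6},{x2,x5,x6}}
  A5: {{x4},{x1,x4},{x2,x4},{x3,x4},{x4,x6},{x1,x4,x6},{x2,x3,x4}}
  A12: {{x2,x5},{x5,x6},{x2,x5,x6}}
  A13: {{x2,x5},{x2,x5,x6}}
  A14: {{x5},{x2,x5},{x5,x6},{x2,x5,x6}}
  A23: {{x2},{x3},{x2,x3},{x2,x4},{x2,x5},{x2,x6},{x3,x4},{x2,x3,x4},{x2,x5,x6}}
  A24: {{x1},{x1,x4},{x1,x6},{x1,x4,x6}} {{x2,x5},{x5,x6},{x2,x5,x6}}
  A25: {{x1,x4},{x4,x6},{x1,x4,x6}} {{x2,x4},{x3,x4},{x2,x3,x4}}
  A34: {{x2,x5},{x2,x5,x6}}
  A35: {{x2,x4},{x3,x4},{x2,x3,x4}}
  A45: {{x1,x4},{x1,x4,x6}}
  A123: {{x2,x5},{x2,x5,x6}}
  A124: {{x2,x5},{x5,x6},{x2,x5,x6}}
  A134: {{x2,x5},{x2,x5,x6}}
  A234: {{x2,x5},{x2,x5,x6}}
  A235: {{x2,x4},{x3,x4},{x2,x3,x4}}
  A245: {{x1,x4},{x1,x4,x6}}
  A1234: {{x2,x5},{x2,x5,x6}}
C dims 6,11,6,1; δ0: rk 5, SNF 1^5; δ1: rk 5, SNF 1^5; δ2: rk 1, SNF 1^1
Ȟ^0: (6−5)−0=1 ⇒ Z
Ȟ^1: (11−5)−5=1 ⇒ Z
Ȟ^2: (6−1)−5=0 ⇒ 0

Ȟ^0 ≅ Z,  Ȟ^1 ≅ Z,  Ȟ^2 ≅ 0
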